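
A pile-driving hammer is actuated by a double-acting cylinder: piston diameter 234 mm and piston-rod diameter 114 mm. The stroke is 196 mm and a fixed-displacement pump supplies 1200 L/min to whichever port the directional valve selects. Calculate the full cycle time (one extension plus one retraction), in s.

t ≈ 0.743 s

Cap-side area A_cap = π/4 × (234 mm)² = 43010 mm^2
Rod-side annular area A_ann = π/4 × (234² − 114²) = 32800 mm^2
t_ext = A_cap·L/Q = 0.4215 s
t_ret = A_ann·L/Q = 0.3214 s
t_cycle = t_ext + t_ret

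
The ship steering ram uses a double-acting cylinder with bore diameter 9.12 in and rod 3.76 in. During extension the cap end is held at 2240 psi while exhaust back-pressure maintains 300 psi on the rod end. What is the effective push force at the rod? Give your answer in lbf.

Cap-side area A_cap = π/4 × (9.12 in)² = 65.33 in^2
Rod-side annular area A_ann = π/4 × (9.12² − 3.76²) = 54.22 in^2
Net thrust = P_cap·A_cap − P_rod·A_ann = 1.463e5 lbf − 16270 lbf

F ≈ 1.30e5 lbf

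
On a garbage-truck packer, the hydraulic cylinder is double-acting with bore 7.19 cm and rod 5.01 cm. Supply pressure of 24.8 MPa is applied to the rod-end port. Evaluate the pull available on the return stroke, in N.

Rod-side annular area A_ann = π/4 × (7.19² − 5.01²) = 20.89 cm^2
On retraction the pressure acts on the annular area (bore minus rod).
F = P × A_ann

F ≈ 51800 N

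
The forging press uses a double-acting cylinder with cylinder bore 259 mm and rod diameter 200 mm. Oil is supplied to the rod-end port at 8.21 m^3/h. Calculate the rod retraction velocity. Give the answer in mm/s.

Rod-side annular area A_ann = π/4 × (259² − 200²) = 21270 mm^2
Flow into the rod-end port fills the annular volume.
v = Q / A

v ≈ 107 mm/s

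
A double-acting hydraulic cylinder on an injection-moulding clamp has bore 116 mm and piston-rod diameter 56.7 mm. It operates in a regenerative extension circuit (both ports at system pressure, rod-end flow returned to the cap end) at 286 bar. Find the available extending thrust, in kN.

F ≈ 72.2 kN

With equal pressure on both faces, forces on the annular region cancel; the net push is pressure × rod cross-section.
Rod cross-section A_rod = π/4 × (56.7 mm)² = 2525 mm^2
F = P × A_rod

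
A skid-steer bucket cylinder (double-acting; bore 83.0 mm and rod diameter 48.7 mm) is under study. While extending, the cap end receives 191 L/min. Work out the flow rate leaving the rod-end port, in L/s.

Cap-side area A_cap = π/4 × (83.0 mm)² = 5411 mm^2
Rod-side annular area A_ann = π/4 × (83.0² − 48.7²) = 3548 mm^2
Piston speed v = Q_in/A_cap; rod-end outflow Q_out = v × A_ann = Q_in × A_ann/A_cap.

Q_out ≈ 2.09 L/s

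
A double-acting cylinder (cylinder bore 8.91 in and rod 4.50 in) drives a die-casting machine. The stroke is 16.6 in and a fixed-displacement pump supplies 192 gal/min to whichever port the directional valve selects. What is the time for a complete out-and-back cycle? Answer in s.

Cap-side area A_cap = π/4 × (8.91 in)² = 62.35 in^2
Rod-side annular area A_ann = π/4 × (8.91² − 4.50²) = 46.45 in^2
t_ext = A_cap·L/Q = 1.400 s
t_ret = A_ann·L/Q = 1.043 s
t_cycle = t_ext + t_ret

t ≈ 2.44 s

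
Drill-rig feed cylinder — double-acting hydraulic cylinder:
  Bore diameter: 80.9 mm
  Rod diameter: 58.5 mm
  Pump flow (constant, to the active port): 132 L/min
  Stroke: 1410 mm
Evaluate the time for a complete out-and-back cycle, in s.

t ≈ 4.87 s

Cap-side area A_cap = π/4 × (80.9 mm)² = 5140 mm^2
Rod-side annular area A_ann = π/4 × (80.9² − 58.5²) = 2452 mm^2
t_ext = A_cap·L/Q = 3.294 s
t_ret = A_ann·L/Q = 1.572 s
t_cycle = t_ext + t_ret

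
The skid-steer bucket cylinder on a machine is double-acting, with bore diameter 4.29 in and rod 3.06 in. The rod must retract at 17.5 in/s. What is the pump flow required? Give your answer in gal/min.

Rod-side annular area A_ann = π/4 × (4.29² − 3.06²) = 7.100 in^2
Q = A × v

Q ≈ 32.3 gal/min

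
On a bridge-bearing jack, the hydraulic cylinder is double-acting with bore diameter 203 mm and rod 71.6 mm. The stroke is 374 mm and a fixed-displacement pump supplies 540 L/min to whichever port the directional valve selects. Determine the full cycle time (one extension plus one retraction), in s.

t ≈ 2.52 s

Cap-side area A_cap = π/4 × (203 mm)² = 32370 mm^2
Rod-side annular area A_ann = π/4 × (203² − 71.6²) = 28340 mm^2
t_ext = A_cap·L/Q = 1.345 s
t_ret = A_ann·L/Q = 1.178 s
t_cycle = t_ext + t_ret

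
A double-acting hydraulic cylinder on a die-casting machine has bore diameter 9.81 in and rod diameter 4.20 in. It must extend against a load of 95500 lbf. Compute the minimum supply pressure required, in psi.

P ≈ 1260 psi

Cap-side area A_cap = π/4 × (9.81 in)² = 75.58 in^2
P = F / A = 95500 lbf / A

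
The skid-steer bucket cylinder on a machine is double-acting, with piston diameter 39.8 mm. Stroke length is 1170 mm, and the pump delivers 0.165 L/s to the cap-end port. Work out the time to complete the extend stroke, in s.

Cap-side area A_cap = π/4 × (39.8 mm)² = 1244 mm^2
Swept volume V = A × L; t = V / Q = A·L / Q

t ≈ 8.82 s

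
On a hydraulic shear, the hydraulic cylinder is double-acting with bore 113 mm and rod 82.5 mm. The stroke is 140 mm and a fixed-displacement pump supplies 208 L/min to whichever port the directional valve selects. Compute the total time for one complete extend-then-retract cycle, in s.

t ≈ 0.594 s

Cap-side area A_cap = π/4 × (113 mm)² = 10030 mm^2
Rod-side annular area A_ann = π/4 × (113² − 82.5²) = 4683 mm^2
t_ext = A_cap·L/Q = 0.4050 s
t_ret = A_ann·L/Q = 0.1891 s
t_cycle = t_ext + t_ret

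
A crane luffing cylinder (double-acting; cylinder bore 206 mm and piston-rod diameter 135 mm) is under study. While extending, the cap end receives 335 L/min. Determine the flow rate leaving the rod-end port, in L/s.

Q_out ≈ 3.19 L/s

Cap-side area A_cap = π/4 × (206 mm)² = 33330 mm^2
Rod-side annular area A_ann = π/4 × (206² − 135²) = 19020 mm^2
Piston speed v = Q_in/A_cap; rod-end outflow Q_out = v × A_ann = Q_in × A_ann/A_cap.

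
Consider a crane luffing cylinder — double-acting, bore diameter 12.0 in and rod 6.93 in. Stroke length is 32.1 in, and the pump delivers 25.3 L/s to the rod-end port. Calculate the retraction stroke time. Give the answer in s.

t ≈ 1.57 s

Rod-side annular area A_ann = π/4 × (12.0² − 6.93²) = 75.38 in^2
Swept volume V = A × L; t = V / Q = A·L / Q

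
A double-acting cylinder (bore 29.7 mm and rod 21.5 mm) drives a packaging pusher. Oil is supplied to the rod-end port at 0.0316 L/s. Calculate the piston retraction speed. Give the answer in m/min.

v ≈ 5.75 m/min

Rod-side annular area A_ann = π/4 × (29.7² − 21.5²) = 329.7 mm^2
Flow into the rod-end port fills the annular volume.
v = Q / A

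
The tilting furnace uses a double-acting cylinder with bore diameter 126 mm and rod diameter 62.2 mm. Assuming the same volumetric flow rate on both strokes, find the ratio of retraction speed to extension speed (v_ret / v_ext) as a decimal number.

Cap-side area A_cap = π/4 × (126 mm)² = 12470 mm^2
Rod-side annular area A_ann = π/4 × (126² − 62.2²) = 9430 mm^2
For equal Q, v ∝ 1/A, so v_ret/v_ext = A_cap/A_ann.

v_ret/v_ext ≈ 1.32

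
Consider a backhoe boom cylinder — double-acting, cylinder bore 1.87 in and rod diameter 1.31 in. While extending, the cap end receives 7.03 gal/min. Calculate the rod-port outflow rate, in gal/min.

Q_out ≈ 3.58 gal/min

Cap-side area A_cap = π/4 × (1.87 in)² = 2.746 in^2
Rod-side annular area A_ann = π/4 × (1.87² − 1.31²) = 1.399 in^2
Piston speed v = Q_in/A_cap; rod-end outflow Q_out = v × A_ann = Q_in × A_ann/A_cap.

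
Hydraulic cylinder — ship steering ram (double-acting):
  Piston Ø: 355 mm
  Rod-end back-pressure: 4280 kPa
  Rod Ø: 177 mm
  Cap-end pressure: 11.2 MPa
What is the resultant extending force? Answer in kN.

F ≈ 790 kN

Cap-side area A_cap = π/4 × (355 mm)² = 98980 mm^2
Rod-side annular area A_ann = π/4 × (355² − 177²) = 74370 mm^2
Net thrust = P_cap·A_cap − P_rod·A_ann = 1109 kN − 318.3 kN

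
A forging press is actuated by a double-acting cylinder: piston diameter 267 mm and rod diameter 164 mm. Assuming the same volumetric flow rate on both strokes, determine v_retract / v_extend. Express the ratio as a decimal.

Cap-side area A_cap = π/4 × (267 mm)² = 55990 mm^2
Rod-side annular area A_ann = π/4 × (267² − 164²) = 34870 mm^2
For equal Q, v ∝ 1/A, so v_ret/v_ext = A_cap/A_ann.

v_ret/v_ext ≈ 1.61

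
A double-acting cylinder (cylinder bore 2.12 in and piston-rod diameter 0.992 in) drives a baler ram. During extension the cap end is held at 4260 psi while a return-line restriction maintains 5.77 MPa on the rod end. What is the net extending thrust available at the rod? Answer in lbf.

Cap-side area A_cap = π/4 × (2.12 in)² = 3.530 in^2
Rod-side annular area A_ann = π/4 × (2.12² − 0.992²) = 2.757 in^2
Net thrust = P_cap·A_cap − P_rod·A_ann = 15040 lbf − 2307 lbf

F ≈ 12700 lbf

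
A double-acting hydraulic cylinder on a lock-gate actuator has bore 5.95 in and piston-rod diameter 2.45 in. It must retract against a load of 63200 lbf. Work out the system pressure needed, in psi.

P ≈ 2740 psi

Rod-side annular area A_ann = π/4 × (5.95² − 2.45²) = 23.09 in^2
Retraction: pressure acts on the annular area.
P = F / A = 63200 lbf / A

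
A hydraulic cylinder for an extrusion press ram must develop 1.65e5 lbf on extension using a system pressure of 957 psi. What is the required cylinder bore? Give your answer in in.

Extension force acts on the full piston face: F = P × (π/4)D².
D = √(4F / (πP)) = √(4 × 1.65e5 lbf / (π × 957 psi))

D ≈ 14.8 in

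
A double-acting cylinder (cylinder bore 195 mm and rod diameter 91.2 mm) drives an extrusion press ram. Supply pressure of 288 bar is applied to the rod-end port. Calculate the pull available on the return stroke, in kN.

F ≈ 672 kN

Rod-side annular area A_ann = π/4 × (195² − 91.2²) = 23330 mm^2
On retraction the pressure acts on the annular area (bore minus rod).
F = P × A_ann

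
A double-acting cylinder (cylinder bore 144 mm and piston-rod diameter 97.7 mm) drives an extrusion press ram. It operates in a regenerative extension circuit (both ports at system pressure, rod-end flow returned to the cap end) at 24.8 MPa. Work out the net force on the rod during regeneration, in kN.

F ≈ 186 kN

With equal pressure on both faces, forces on the annular region cancel; the net push is pressure × rod cross-section.
Rod cross-section A_rod = π/4 × (97.7 mm)² = 7497 mm^2
F = P × A_rod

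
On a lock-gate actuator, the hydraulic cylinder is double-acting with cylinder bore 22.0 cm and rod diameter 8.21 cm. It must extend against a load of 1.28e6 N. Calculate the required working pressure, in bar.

Cap-side area A_cap = π/4 × (22.0 cm)² = 380.1 cm^2
P = F / A = 1.28e6 N / A

P ≈ 337 bar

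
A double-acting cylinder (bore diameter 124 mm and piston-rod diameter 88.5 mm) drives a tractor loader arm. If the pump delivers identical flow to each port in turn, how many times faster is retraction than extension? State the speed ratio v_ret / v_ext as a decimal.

Cap-side area A_cap = π/4 × (124 mm)² = 12080 mm^2
Rod-side annular area A_ann = π/4 × (124² − 88.5²) = 5925 mm^2
For equal Q, v ∝ 1/A, so v_ret/v_ext = A_cap/A_ann.

v_ret/v_ext ≈ 2.04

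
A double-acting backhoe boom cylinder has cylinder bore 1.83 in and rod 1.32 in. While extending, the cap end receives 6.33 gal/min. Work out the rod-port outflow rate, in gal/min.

Cap-side area A_cap = π/4 × (1.83 in)² = 2.630 in^2
Rod-side annular area A_ann = π/4 × (1.83² − 1.32²) = 1.262 in^2
Piston speed v = Q_in/A_cap; rod-end outflow Q_out = v × A_ann = Q_in × A_ann/A_cap.

Q_out ≈ 3.04 gal/min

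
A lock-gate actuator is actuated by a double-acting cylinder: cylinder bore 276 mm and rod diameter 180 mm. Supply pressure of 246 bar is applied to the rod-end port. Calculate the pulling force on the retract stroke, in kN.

Rod-side annular area A_ann = π/4 × (276² − 180²) = 34380 mm^2
On retraction the pressure acts on the annular area (bore minus rod).
F = P × A_ann

F ≈ 846 kN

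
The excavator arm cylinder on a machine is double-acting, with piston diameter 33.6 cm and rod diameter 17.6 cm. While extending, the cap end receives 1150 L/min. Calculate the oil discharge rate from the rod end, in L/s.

Q_out ≈ 13.9 L/s

Cap-side area A_cap = π/4 × (33.6 cm)² = 886.7 cm^2
Rod-side annular area A_ann = π/4 × (33.6² − 17.6²) = 643.4 cm^2
Piston speed v = Q_in/A_cap; rod-end outflow Q_out = v × A_ann = Q_in × A_ann/A_cap.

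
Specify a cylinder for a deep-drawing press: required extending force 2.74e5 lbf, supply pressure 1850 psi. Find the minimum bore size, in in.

Extension force acts on the full piston face: F = P × (π/4)D².
D = √(4F / (πP)) = √(4 × 2.74e5 lbf / (π × 1850 psi))

D ≈ 13.7 in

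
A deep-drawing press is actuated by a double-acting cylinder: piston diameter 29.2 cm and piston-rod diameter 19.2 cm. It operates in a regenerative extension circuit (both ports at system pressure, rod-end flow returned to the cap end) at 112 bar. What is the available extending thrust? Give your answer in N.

F ≈ 3.24e5 N

With equal pressure on both faces, forces on the annular region cancel; the net push is pressure × rod cross-section.
Rod cross-section A_rod = π/4 × (19.2 cm)² = 289.5 cm^2
F = P × A_rod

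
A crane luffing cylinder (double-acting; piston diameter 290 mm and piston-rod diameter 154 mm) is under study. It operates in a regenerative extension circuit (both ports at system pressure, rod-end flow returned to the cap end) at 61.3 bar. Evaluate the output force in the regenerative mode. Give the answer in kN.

F ≈ 114 kN

With equal pressure on both faces, forces on the annular region cancel; the net push is pressure × rod cross-section.
Rod cross-section A_rod = π/4 × (154 mm)² = 18630 mm^2
F = P × A_rod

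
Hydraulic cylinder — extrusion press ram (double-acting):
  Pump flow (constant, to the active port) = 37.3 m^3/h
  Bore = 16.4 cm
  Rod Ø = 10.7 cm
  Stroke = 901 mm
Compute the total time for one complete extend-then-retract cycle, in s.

t ≈ 2.89 s

Cap-side area A_cap = π/4 × (16.4 cm)² = 211.2 cm^2
Rod-side annular area A_ann = π/4 × (16.4² − 10.7²) = 121.3 cm^2
t_ext = A_cap·L/Q = 1.837 s
t_ret = A_ann·L/Q = 1.055 s
t_cycle = t_ext + t_ret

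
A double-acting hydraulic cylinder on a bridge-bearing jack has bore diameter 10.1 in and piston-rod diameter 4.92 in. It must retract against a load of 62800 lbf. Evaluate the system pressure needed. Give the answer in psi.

P ≈ 1030 psi

Rod-side annular area A_ann = π/4 × (10.1² − 4.92²) = 61.11 in^2
Retraction: pressure acts on the annular area.
P = F / A = 62800 lbf / A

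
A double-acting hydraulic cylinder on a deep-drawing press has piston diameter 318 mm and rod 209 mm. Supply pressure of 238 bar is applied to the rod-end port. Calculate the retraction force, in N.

Rod-side annular area A_ann = π/4 × (318² − 209²) = 45120 mm^2
On retraction the pressure acts on the annular area (bore minus rod).
F = P × A_ann

F ≈ 1.07e6 N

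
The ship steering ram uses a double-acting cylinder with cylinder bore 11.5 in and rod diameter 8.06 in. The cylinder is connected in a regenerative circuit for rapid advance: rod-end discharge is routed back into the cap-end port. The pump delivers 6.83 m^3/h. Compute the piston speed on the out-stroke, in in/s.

v ≈ 2.27 in/s

In regeneration the rod-end outflow joins the pump flow into the cap end, so the net volume the pump must supply per unit advance equals the rod cross-section area.
Rod cross-section A_rod = π/4 × (8.06 in)² = 51.02 in^2
v = Q_pump / A_rod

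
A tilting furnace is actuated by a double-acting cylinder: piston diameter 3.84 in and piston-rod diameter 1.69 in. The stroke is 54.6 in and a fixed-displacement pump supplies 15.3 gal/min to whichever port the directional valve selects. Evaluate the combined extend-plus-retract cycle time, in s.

Cap-side area A_cap = π/4 × (3.84 in)² = 11.58 in^2
Rod-side annular area A_ann = π/4 × (3.84² − 1.69²) = 9.338 in^2
t_ext = A_cap·L/Q = 10.73 s
t_ret = A_ann·L/Q = 8.656 s
t_cycle = t_ext + t_ret

t ≈ 19.4 s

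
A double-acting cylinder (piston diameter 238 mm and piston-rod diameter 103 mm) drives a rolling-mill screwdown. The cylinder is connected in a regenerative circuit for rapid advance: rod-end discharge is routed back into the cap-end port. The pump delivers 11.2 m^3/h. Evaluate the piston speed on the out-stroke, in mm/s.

In regeneration the rod-end outflow joins the pump flow into the cap end, so the net volume the pump must supply per unit advance equals the rod cross-section area.
Rod cross-section A_rod = π/4 × (103 mm)² = 8332 mm^2
v = Q_pump / A_rod

v ≈ 373 mm/s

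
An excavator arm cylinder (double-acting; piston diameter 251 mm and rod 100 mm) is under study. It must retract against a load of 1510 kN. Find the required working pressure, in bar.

Rod-side annular area A_ann = π/4 × (251² − 100²) = 41630 mm^2
Retraction: pressure acts on the annular area.
P = F / A = 1510 kN / A

P ≈ 363 bar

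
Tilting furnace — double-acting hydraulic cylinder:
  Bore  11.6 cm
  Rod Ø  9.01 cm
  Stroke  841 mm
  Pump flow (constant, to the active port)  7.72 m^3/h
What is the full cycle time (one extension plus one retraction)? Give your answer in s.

t ≈ 5.79 s

Cap-side area A_cap = π/4 × (11.6 cm)² = 105.7 cm^2
Rod-side annular area A_ann = π/4 × (11.6² − 9.01²) = 41.92 cm^2
t_ext = A_cap·L/Q = 4.145 s
t_ret = A_ann·L/Q = 1.644 s
t_cycle = t_ext + t_ret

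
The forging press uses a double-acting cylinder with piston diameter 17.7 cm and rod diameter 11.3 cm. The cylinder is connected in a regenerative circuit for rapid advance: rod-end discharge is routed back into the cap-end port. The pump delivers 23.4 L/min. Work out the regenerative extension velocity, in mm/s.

In regeneration the rod-end outflow joins the pump flow into the cap end, so the net volume the pump must supply per unit advance equals the rod cross-section area.
Rod cross-section A_rod = π/4 × (11.3 cm)² = 100.3 cm^2
v = Q_pump / A_rod

v ≈ 38.9 mm/s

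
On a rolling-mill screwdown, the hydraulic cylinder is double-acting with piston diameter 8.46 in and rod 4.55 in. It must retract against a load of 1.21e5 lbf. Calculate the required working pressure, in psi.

P ≈ 3030 psi

Rod-side annular area A_ann = π/4 × (8.46² − 4.55²) = 39.95 in^2
Retraction: pressure acts on the annular area.
P = F / A = 1.21e5 lbf / A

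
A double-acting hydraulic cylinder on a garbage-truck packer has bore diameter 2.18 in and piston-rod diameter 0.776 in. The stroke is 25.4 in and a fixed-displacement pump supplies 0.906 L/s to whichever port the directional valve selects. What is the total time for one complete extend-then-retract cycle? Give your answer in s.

Cap-side area A_cap = π/4 × (2.18 in)² = 3.733 in^2
Rod-side annular area A_ann = π/4 × (2.18² − 0.776²) = 3.260 in^2
t_ext = A_cap·L/Q = 1.715 s
t_ret = A_ann·L/Q = 1.498 s
t_cycle = t_ext + t_ret

t ≈ 3.21 s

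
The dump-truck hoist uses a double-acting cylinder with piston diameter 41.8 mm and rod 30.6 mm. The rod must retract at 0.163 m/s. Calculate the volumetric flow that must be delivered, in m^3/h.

Rod-side annular area A_ann = π/4 × (41.8² − 30.6²) = 636.9 mm^2
Q = A × v

Q ≈ 0.374 m^3/h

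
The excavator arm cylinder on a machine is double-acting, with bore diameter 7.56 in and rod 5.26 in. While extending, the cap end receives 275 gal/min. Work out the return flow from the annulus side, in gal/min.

Cap-side area A_cap = π/4 × (7.56 in)² = 44.89 in^2
Rod-side annular area A_ann = π/4 × (7.56² − 5.26²) = 23.16 in^2
Piston speed v = Q_in/A_cap; rod-end outflow Q_out = v × A_ann = Q_in × A_ann/A_cap.

Q_out ≈ 142 gal/min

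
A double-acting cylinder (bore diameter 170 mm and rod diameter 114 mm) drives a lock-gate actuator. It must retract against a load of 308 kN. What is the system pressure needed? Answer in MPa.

P ≈ 24.7 MPa

Rod-side annular area A_ann = π/4 × (170² − 114²) = 12490 mm^2
Retraction: pressure acts on the annular area.
P = F / A = 308 kN / A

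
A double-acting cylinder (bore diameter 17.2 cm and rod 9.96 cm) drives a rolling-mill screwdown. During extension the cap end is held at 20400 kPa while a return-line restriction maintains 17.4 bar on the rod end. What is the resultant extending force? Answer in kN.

F ≈ 447 kN

Cap-side area A_cap = π/4 × (17.2 cm)² = 232.4 cm^2
Rod-side annular area A_ann = π/4 × (17.2² − 9.96²) = 154.4 cm^2
Net thrust = P_cap·A_cap − P_rod·A_ann = 474.0 kN − 26.87 kN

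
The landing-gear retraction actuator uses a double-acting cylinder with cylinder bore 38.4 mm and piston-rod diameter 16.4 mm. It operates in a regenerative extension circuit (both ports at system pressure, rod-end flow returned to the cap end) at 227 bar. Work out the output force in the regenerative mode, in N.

F ≈ 4800 N

With equal pressure on both faces, forces on the annular region cancel; the net push is pressure × rod cross-section.
Rod cross-section A_rod = π/4 × (16.4 mm)² = 211.2 mm^2
F = P × A_rod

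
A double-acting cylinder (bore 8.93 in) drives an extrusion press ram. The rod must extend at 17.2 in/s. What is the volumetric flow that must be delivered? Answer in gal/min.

Q ≈ 280 gal/min

Cap-side area A_cap = π/4 × (8.93 in)² = 62.63 in^2
Q = A × v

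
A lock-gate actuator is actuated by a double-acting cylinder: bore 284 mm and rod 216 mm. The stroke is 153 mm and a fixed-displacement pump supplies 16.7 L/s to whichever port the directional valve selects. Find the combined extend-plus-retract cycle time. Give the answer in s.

t ≈ 0.825 s

Cap-side area A_cap = π/4 × (284 mm)² = 63350 mm^2
Rod-side annular area A_ann = π/4 × (284² − 216²) = 26700 mm^2
t_ext = A_cap·L/Q = 0.5804 s
t_ret = A_ann·L/Q = 0.2446 s
t_cycle = t_ext + t_ret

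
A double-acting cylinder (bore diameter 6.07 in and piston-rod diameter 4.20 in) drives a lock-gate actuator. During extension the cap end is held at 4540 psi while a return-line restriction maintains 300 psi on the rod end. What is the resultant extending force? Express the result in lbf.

F ≈ 1.27e5 lbf

Cap-side area A_cap = π/4 × (6.07 in)² = 28.94 in^2
Rod-side annular area A_ann = π/4 × (6.07² − 4.20²) = 15.08 in^2
Net thrust = P_cap·A_cap − P_rod·A_ann = 1.314e5 lbf − 4525 lbf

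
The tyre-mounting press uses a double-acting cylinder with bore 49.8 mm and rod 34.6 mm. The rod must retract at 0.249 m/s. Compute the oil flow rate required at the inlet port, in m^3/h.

Q ≈ 0.903 m^3/h

Rod-side annular area A_ann = π/4 × (49.8² − 34.6²) = 1008 mm^2
Q = A × v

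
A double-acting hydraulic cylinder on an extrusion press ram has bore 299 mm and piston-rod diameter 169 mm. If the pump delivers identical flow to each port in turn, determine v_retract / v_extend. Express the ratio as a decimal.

v_ret/v_ext ≈ 1.47

Cap-side area A_cap = π/4 × (299 mm)² = 70220 mm^2
Rod-side annular area A_ann = π/4 × (299² − 169²) = 47780 mm^2
For equal Q, v ∝ 1/A, so v_ret/v_ext = A_cap/A_ann.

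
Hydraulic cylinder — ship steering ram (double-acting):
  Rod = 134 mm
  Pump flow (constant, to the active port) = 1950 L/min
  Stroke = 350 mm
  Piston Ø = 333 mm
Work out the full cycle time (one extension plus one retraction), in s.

t ≈ 1.72 s

Cap-side area A_cap = π/4 × (333 mm)² = 87090 mm^2
Rod-side annular area A_ann = π/4 × (333² − 134²) = 72990 mm^2
t_ext = A_cap·L/Q = 0.9379 s
t_ret = A_ann·L/Q = 0.7860 s
t_cycle = t_ext + t_ret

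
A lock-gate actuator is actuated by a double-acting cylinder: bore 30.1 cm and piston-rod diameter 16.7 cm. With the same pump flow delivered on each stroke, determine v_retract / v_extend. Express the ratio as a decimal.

Cap-side area A_cap = π/4 × (30.1 cm)² = 711.6 cm^2
Rod-side annular area A_ann = π/4 × (30.1² − 16.7²) = 492.5 cm^2
For equal Q, v ∝ 1/A, so v_ret/v_ext = A_cap/A_ann.

v_ret/v_ext ≈ 1.44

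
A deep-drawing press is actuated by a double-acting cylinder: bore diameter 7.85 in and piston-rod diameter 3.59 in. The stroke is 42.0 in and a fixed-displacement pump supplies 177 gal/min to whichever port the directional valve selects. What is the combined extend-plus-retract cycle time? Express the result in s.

t ≈ 5.34 s

Cap-side area A_cap = π/4 × (7.85 in)² = 48.40 in^2
Rod-side annular area A_ann = π/4 × (7.85² − 3.59²) = 38.28 in^2
t_ext = A_cap·L/Q = 2.983 s
t_ret = A_ann·L/Q = 2.359 s
t_cycle = t_ext + t_ret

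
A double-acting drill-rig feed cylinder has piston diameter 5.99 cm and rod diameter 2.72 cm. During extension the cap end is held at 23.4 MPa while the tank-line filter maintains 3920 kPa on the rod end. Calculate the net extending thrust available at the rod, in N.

F ≈ 57200 N

Cap-side area A_cap = π/4 × (5.99 cm)² = 28.18 cm^2
Rod-side annular area A_ann = π/4 × (5.99² − 2.72²) = 22.37 cm^2
Net thrust = P_cap·A_cap − P_rod·A_ann = 65940 N − 8769 N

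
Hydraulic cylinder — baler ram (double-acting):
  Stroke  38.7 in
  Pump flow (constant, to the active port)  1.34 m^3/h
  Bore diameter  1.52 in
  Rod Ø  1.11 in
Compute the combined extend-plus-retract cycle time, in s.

t ≈ 4.53 s

Cap-side area A_cap = π/4 × (1.52 in)² = 1.815 in^2
Rod-side annular area A_ann = π/4 × (1.52² − 1.11²) = 0.8469 in^2
t_ext = A_cap·L/Q = 3.092 s
t_ret = A_ann·L/Q = 1.443 s
t_cycle = t_ext + t_ret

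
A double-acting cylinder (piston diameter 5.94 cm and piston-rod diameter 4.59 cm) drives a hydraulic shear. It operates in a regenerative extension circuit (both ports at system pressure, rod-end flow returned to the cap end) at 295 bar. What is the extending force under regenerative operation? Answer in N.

With equal pressure on both faces, forces on the annular region cancel; the net push is pressure × rod cross-section.
Rod cross-section A_rod = π/4 × (4.59 cm)² = 16.55 cm^2
F = P × A_rod

F ≈ 48800 N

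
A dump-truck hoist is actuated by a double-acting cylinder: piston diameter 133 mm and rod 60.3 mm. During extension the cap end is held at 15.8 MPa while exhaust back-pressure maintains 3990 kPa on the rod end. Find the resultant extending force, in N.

F ≈ 1.75e5 N

Cap-side area A_cap = π/4 × (133 mm)² = 13890 mm^2
Rod-side annular area A_ann = π/4 × (133² − 60.3²) = 11040 mm^2
Net thrust = P_cap·A_cap − P_rod·A_ann = 2.195e5 N − 44040 N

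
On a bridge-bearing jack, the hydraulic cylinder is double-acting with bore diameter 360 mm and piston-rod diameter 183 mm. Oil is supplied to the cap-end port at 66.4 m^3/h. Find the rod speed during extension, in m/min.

Cap-side area A_cap = π/4 × (360 mm)² = 1.018e5 mm^2
v = Q / A

v ≈ 10.9 m/min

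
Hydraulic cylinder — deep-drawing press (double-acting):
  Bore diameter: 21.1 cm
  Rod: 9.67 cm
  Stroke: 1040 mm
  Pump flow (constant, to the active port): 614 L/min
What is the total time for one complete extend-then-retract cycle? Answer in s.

t ≈ 6.36 s

Cap-side area A_cap = π/4 × (21.1 cm)² = 349.7 cm^2
Rod-side annular area A_ann = π/4 × (21.1² − 9.67²) = 276.2 cm^2
t_ext = A_cap·L/Q = 3.554 s
t_ret = A_ann·L/Q = 2.807 s
t_cycle = t_ext + t_ret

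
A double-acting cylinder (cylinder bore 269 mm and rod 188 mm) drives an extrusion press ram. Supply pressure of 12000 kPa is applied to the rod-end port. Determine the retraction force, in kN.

F ≈ 349 kN

Rod-side annular area A_ann = π/4 × (269² − 188²) = 29070 mm^2
On retraction the pressure acts on the annular area (bore minus rod).
F = P × A_ann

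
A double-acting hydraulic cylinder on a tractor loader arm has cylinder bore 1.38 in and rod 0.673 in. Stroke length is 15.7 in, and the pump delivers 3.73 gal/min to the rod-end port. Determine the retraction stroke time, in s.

t ≈ 1.25 s

Rod-side annular area A_ann = π/4 × (1.38² − 0.673²) = 1.140 in^2
Swept volume V = A × L; t = V / Q = A·L / Q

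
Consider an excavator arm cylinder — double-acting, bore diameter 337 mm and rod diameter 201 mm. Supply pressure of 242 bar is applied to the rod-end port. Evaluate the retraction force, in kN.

Rod-side annular area A_ann = π/4 × (337² − 201²) = 57470 mm^2
On retraction the pressure acts on the annular area (bore minus rod).
F = P × A_ann

F ≈ 1390 kN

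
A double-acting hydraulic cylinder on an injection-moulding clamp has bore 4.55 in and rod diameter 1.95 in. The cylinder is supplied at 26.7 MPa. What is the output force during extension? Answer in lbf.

F ≈ 63000 lbf

Cap-side area A_cap = π/4 × (4.55 in)² = 16.26 in^2
F = P × A_cap = 26.7 MPa × A_cap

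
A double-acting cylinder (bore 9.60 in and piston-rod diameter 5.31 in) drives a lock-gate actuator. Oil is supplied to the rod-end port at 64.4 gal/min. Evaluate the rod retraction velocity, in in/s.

v ≈ 4.94 in/s

Rod-side annular area A_ann = π/4 × (9.60² − 5.31²) = 50.24 in^2
Flow into the rod-end port fills the annular volume.
v = Q / A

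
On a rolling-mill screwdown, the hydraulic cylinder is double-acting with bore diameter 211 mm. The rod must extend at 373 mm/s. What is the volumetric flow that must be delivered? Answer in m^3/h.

Cap-side area A_cap = π/4 × (211 mm)² = 34970 mm^2
Q = A × v

Q ≈ 47.0 m^3/h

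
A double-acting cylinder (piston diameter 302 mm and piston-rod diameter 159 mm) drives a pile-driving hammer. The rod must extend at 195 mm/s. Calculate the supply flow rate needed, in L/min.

Cap-side area A_cap = π/4 × (302 mm)² = 71630 mm^2
Q = A × v

Q ≈ 838 L/min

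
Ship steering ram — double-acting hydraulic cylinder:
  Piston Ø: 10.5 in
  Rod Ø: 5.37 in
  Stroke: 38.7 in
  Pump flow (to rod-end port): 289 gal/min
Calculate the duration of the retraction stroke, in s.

t ≈ 2.22 s

Rod-side annular area A_ann = π/4 × (10.5² − 5.37²) = 63.94 in^2
Swept volume V = A × L; t = V / Q = A·L / Q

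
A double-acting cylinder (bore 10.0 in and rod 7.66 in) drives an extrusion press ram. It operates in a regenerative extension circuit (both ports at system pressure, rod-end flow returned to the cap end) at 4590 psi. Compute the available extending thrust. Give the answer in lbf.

With equal pressure on both faces, forces on the annular region cancel; the net push is pressure × rod cross-section.
Rod cross-section A_rod = π/4 × (7.66 in)² = 46.08 in^2
F = P × A_rod

F ≈ 2.12e5 lbf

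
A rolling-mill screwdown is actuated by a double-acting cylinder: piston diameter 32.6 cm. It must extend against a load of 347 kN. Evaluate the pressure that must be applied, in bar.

Cap-side area A_cap = π/4 × (32.6 cm)² = 834.7 cm^2
P = F / A = 347 kN / A

P ≈ 41.6 bar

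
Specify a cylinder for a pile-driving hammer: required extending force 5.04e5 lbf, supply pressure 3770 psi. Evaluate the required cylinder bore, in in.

Extension force acts on the full piston face: F = P × (π/4)D².
D = √(4F / (πP)) = √(4 × 5.04e5 lbf / (π × 3770 psi))

D ≈ 13.0 in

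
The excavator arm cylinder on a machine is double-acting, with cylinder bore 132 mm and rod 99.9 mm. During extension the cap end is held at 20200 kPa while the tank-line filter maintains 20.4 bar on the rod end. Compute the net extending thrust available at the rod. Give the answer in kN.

Cap-side area A_cap = π/4 × (132 mm)² = 13680 mm^2
Rod-side annular area A_ann = π/4 × (132² − 99.9²) = 5846 mm^2
Net thrust = P_cap·A_cap − P_rod·A_ann = 276.4 kN − 11.93 kN

F ≈ 265 kN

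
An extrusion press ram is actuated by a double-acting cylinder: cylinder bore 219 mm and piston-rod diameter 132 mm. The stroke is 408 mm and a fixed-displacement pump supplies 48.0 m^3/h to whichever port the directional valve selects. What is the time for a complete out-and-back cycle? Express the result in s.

Cap-side area A_cap = π/4 × (219 mm)² = 37670 mm^2
Rod-side annular area A_ann = π/4 × (219² − 132²) = 23980 mm^2
t_ext = A_cap·L/Q = 1.153 s
t_ret = A_ann·L/Q = 0.7339 s
t_cycle = t_ext + t_ret

t ≈ 1.89 s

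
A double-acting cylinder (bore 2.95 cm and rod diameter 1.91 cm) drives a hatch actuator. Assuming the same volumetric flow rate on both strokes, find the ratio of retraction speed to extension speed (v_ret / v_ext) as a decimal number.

v_ret/v_ext ≈ 1.72

Cap-side area A_cap = π/4 × (2.95 cm)² = 6.835 cm^2
Rod-side annular area A_ann = π/4 × (2.95² − 1.91²) = 3.970 cm^2
For equal Q, v ∝ 1/A, so v_ret/v_ext = A_cap/A_ann.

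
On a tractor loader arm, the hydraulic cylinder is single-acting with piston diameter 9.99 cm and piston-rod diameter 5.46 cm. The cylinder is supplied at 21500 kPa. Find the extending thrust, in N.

Cap-side area A_cap = π/4 × (9.99 cm)² = 78.38 cm^2
F = P × A_cap = 21500 kPa × A_cap

F ≈ 1.69e5 N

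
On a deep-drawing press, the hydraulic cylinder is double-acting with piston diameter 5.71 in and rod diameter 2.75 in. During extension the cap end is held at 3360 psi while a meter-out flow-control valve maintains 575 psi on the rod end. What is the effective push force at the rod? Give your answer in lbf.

F ≈ 74700 lbf

Cap-side area A_cap = π/4 × (5.71 in)² = 25.61 in^2
Rod-side annular area A_ann = π/4 × (5.71² − 2.75²) = 19.67 in^2
Net thrust = P_cap·A_cap − P_rod·A_ann = 86040 lbf − 11310 lbf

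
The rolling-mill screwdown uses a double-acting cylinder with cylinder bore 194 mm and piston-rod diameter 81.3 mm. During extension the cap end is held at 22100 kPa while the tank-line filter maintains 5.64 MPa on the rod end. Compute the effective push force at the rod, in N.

F ≈ 5.16e5 N

Cap-side area A_cap = π/4 × (194 mm)² = 29560 mm^2
Rod-side annular area A_ann = π/4 × (194² − 81.3²) = 24370 mm^2
Net thrust = P_cap·A_cap − P_rod·A_ann = 6.533e5 N − 1.374e5 N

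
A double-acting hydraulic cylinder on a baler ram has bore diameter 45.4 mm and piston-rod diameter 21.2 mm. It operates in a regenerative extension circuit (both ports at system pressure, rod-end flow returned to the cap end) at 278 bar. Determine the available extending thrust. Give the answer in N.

F ≈ 9810 N

With equal pressure on both faces, forces on the annular region cancel; the net push is pressure × rod cross-section.
Rod cross-section A_rod = π/4 × (21.2 mm)² = 353.0 mm^2
F = P × A_rod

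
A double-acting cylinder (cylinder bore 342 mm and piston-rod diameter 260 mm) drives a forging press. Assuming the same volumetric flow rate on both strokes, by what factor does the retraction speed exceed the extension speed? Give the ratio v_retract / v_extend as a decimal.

Cap-side area A_cap = π/4 × (342 mm)² = 91860 mm^2
Rod-side annular area A_ann = π/4 × (342² − 260²) = 38770 mm^2
For equal Q, v ∝ 1/A, so v_ret/v_ext = A_cap/A_ann.

v_ret/v_ext ≈ 2.37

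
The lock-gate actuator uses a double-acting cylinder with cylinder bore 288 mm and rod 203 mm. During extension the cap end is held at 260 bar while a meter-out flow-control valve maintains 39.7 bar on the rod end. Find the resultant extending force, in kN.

F ≈ 1560 kN

Cap-side area A_cap = π/4 × (288 mm)² = 65140 mm^2
Rod-side annular area A_ann = π/4 × (288² − 203²) = 32780 mm^2
Net thrust = P_cap·A_cap − P_rod·A_ann = 1694 kN − 130.1 kN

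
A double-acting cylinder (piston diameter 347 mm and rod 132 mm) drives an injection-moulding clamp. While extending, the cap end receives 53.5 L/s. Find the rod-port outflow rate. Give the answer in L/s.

Q_out ≈ 45.8 L/s

Cap-side area A_cap = π/4 × (347 mm)² = 94570 mm^2
Rod-side annular area A_ann = π/4 × (347² − 132²) = 80880 mm^2
Piston speed v = Q_in/A_cap; rod-end outflow Q_out = v × A_ann = Q_in × A_ann/A_cap.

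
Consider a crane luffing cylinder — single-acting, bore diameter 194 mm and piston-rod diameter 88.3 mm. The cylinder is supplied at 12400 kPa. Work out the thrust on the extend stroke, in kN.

Cap-side area A_cap = π/4 × (194 mm)² = 29560 mm^2
F = P × A_cap = 12400 kPa × A_cap

F ≈ 367 kN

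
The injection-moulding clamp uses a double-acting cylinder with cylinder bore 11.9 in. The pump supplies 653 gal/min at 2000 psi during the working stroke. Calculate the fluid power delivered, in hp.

Hydraulic power = P × Q

W ≈ 762 hp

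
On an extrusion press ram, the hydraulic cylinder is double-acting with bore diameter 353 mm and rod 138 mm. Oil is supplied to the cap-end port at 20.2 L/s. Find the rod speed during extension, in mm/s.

Cap-side area A_cap = π/4 × (353 mm)² = 97870 mm^2
v = Q / A

v ≈ 206 mm/s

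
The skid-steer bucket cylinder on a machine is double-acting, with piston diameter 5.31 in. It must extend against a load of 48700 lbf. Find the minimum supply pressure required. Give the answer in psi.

Cap-side area A_cap = π/4 × (5.31 in)² = 22.15 in^2
P = F / A = 48700 lbf / A

P ≈ 2200 psi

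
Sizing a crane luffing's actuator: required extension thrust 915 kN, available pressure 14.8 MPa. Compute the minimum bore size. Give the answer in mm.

Extension force acts on the full piston face: F = P × (π/4)D².
D = √(4F / (πP)) = √(4 × 915 kN / (π × 14.8 MPa))

D ≈ 281 mm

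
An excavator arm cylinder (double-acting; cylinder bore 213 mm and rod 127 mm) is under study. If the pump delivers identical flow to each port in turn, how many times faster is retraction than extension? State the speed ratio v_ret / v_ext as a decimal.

Cap-side area A_cap = π/4 × (213 mm)² = 35630 mm^2
Rod-side annular area A_ann = π/4 × (213² − 127²) = 22970 mm^2
For equal Q, v ∝ 1/A, so v_ret/v_ext = A_cap/A_ann.

v_ret/v_ext ≈ 1.55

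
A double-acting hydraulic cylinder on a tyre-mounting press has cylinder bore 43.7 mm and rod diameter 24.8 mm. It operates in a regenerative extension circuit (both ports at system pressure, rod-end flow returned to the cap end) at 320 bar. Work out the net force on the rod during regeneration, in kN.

With equal pressure on both faces, forces on the annular region cancel; the net push is pressure × rod cross-section.
Rod cross-section A_rod = π/4 × (24.8 mm)² = 483.1 mm^2
F = P × A_rod

F ≈ 15.5 kN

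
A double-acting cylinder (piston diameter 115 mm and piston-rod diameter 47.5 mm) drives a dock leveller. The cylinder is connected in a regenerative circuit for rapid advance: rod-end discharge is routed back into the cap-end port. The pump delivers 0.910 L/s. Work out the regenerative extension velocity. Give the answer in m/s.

In regeneration the rod-end outflow joins the pump flow into the cap end, so the net volume the pump must supply per unit advance equals the rod cross-section area.
Rod cross-section A_rod = π/4 × (47.5 mm)² = 1772 mm^2
v = Q_pump / A_rod

v ≈ 0.514 m/s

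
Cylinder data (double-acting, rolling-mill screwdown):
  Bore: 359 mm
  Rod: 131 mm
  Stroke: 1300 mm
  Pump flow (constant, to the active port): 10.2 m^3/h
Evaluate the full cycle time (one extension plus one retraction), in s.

Cap-side area A_cap = π/4 × (359 mm)² = 1.012e5 mm^2
Rod-side annular area A_ann = π/4 × (359² − 131²) = 87740 mm^2
t_ext = A_cap·L/Q = 46.44 s
t_ret = A_ann·L/Q = 40.26 s
t_cycle = t_ext + t_ret

t ≈ 86.7 s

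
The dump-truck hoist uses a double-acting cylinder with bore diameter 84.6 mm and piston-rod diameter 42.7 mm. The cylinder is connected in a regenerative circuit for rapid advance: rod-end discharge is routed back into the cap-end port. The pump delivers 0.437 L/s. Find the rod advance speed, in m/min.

v ≈ 18.3 m/min

In regeneration the rod-end outflow joins the pump flow into the cap end, so the net volume the pump must supply per unit advance equals the rod cross-section area.
Rod cross-section A_rod = π/4 × (42.7 mm)² = 1432 mm^2
v = Q_pump / A_rod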